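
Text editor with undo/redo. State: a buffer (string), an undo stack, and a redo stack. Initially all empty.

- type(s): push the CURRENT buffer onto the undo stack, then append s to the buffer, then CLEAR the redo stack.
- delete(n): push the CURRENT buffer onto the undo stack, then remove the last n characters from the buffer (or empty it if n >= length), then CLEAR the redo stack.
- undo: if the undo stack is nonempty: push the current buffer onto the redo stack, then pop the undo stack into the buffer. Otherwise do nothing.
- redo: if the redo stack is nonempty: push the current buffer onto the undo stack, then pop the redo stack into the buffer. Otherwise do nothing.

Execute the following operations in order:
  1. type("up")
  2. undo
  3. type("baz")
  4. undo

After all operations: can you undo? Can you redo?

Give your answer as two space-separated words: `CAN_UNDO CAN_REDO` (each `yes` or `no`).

After op 1 (type): buf='up' undo_depth=1 redo_depth=0
After op 2 (undo): buf='(empty)' undo_depth=0 redo_depth=1
After op 3 (type): buf='baz' undo_depth=1 redo_depth=0
After op 4 (undo): buf='(empty)' undo_depth=0 redo_depth=1

Answer: no yes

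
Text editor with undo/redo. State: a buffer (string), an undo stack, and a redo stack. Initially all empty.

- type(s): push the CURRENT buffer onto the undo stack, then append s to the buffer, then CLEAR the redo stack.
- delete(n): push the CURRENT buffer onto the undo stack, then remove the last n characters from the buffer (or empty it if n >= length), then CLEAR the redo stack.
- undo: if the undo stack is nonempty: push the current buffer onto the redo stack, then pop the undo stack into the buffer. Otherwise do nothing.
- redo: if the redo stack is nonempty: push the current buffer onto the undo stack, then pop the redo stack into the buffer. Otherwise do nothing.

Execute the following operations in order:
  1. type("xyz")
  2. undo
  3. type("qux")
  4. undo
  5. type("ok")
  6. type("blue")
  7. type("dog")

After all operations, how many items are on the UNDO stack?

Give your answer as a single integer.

Answer: 3

Derivation:
After op 1 (type): buf='xyz' undo_depth=1 redo_depth=0
After op 2 (undo): buf='(empty)' undo_depth=0 redo_depth=1
After op 3 (type): buf='qux' undo_depth=1 redo_depth=0
After op 4 (undo): buf='(empty)' undo_depth=0 redo_depth=1
After op 5 (type): buf='ok' undo_depth=1 redo_depth=0
After op 6 (type): buf='okblue' undo_depth=2 redo_depth=0
After op 7 (type): buf='okbluedog' undo_depth=3 redo_depth=0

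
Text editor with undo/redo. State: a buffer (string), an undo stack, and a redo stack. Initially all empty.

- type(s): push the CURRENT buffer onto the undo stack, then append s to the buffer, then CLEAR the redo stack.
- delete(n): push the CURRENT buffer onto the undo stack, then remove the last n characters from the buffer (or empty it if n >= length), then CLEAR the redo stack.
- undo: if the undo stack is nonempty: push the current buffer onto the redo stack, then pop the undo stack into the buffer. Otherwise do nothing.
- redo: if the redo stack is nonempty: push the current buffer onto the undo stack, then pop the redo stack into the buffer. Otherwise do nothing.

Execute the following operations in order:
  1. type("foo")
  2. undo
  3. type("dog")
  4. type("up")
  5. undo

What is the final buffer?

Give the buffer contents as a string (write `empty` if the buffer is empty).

Answer: dog

Derivation:
After op 1 (type): buf='foo' undo_depth=1 redo_depth=0
After op 2 (undo): buf='(empty)' undo_depth=0 redo_depth=1
After op 3 (type): buf='dog' undo_depth=1 redo_depth=0
After op 4 (type): buf='dogup' undo_depth=2 redo_depth=0
After op 5 (undo): buf='dog' undo_depth=1 redo_depth=1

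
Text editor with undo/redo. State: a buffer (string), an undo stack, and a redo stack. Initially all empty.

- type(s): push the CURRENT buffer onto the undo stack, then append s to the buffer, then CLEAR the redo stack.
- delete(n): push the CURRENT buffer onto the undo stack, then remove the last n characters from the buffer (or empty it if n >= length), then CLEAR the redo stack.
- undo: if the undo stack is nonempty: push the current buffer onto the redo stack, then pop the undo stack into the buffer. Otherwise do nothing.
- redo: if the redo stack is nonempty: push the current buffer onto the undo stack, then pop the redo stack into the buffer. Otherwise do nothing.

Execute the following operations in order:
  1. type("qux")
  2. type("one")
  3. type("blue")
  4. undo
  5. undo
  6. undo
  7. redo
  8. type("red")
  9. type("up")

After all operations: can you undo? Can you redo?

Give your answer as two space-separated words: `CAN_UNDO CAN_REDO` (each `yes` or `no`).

Answer: yes no

Derivation:
After op 1 (type): buf='qux' undo_depth=1 redo_depth=0
After op 2 (type): buf='quxone' undo_depth=2 redo_depth=0
After op 3 (type): buf='quxoneblue' undo_depth=3 redo_depth=0
After op 4 (undo): buf='quxone' undo_depth=2 redo_depth=1
After op 5 (undo): buf='qux' undo_depth=1 redo_depth=2
After op 6 (undo): buf='(empty)' undo_depth=0 redo_depth=3
After op 7 (redo): buf='qux' undo_depth=1 redo_depth=2
After op 8 (type): buf='quxred' undo_depth=2 redo_depth=0
After op 9 (type): buf='quxredup' undo_depth=3 redo_depth=0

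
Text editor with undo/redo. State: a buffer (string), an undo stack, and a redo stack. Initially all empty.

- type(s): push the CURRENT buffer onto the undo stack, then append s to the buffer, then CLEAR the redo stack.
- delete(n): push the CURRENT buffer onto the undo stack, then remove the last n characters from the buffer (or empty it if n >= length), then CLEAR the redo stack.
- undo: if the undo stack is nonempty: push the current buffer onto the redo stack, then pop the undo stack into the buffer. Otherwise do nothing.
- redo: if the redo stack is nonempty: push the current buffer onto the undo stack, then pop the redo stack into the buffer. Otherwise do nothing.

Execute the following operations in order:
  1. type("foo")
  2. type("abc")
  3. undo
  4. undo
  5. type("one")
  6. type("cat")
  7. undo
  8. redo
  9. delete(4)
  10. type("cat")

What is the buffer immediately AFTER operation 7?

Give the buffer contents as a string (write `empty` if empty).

After op 1 (type): buf='foo' undo_depth=1 redo_depth=0
After op 2 (type): buf='fooabc' undo_depth=2 redo_depth=0
After op 3 (undo): buf='foo' undo_depth=1 redo_depth=1
After op 4 (undo): buf='(empty)' undo_depth=0 redo_depth=2
After op 5 (type): buf='one' undo_depth=1 redo_depth=0
After op 6 (type): buf='onecat' undo_depth=2 redo_depth=0
After op 7 (undo): buf='one' undo_depth=1 redo_depth=1

Answer: one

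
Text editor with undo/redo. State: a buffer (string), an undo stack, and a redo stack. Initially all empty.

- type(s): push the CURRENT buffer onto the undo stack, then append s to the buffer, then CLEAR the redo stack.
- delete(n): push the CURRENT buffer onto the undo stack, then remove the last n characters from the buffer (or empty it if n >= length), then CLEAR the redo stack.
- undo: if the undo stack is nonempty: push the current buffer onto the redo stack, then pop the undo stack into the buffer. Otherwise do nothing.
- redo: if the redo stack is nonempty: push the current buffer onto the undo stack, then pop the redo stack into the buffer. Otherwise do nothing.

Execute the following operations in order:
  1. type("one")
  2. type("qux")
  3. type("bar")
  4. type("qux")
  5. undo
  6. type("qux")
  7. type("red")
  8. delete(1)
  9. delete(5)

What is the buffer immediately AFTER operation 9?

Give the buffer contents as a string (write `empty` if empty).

Answer: onequxbar

Derivation:
After op 1 (type): buf='one' undo_depth=1 redo_depth=0
After op 2 (type): buf='onequx' undo_depth=2 redo_depth=0
After op 3 (type): buf='onequxbar' undo_depth=3 redo_depth=0
After op 4 (type): buf='onequxbarqux' undo_depth=4 redo_depth=0
After op 5 (undo): buf='onequxbar' undo_depth=3 redo_depth=1
After op 6 (type): buf='onequxbarqux' undo_depth=4 redo_depth=0
After op 7 (type): buf='onequxbarquxred' undo_depth=5 redo_depth=0
After op 8 (delete): buf='onequxbarquxre' undo_depth=6 redo_depth=0
After op 9 (delete): buf='onequxbar' undo_depth=7 redo_depth=0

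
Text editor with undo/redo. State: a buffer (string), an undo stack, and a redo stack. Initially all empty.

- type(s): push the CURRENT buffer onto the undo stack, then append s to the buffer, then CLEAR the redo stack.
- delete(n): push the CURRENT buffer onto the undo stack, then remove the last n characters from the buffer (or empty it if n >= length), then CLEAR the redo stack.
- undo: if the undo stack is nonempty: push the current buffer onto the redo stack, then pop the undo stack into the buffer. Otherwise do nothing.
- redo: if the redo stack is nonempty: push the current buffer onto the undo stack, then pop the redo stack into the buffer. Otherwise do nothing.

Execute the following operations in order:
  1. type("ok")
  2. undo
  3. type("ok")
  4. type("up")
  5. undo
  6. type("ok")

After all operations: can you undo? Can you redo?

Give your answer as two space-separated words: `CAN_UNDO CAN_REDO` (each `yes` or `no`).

After op 1 (type): buf='ok' undo_depth=1 redo_depth=0
After op 2 (undo): buf='(empty)' undo_depth=0 redo_depth=1
After op 3 (type): buf='ok' undo_depth=1 redo_depth=0
After op 4 (type): buf='okup' undo_depth=2 redo_depth=0
After op 5 (undo): buf='ok' undo_depth=1 redo_depth=1
After op 6 (type): buf='okok' undo_depth=2 redo_depth=0

Answer: yes no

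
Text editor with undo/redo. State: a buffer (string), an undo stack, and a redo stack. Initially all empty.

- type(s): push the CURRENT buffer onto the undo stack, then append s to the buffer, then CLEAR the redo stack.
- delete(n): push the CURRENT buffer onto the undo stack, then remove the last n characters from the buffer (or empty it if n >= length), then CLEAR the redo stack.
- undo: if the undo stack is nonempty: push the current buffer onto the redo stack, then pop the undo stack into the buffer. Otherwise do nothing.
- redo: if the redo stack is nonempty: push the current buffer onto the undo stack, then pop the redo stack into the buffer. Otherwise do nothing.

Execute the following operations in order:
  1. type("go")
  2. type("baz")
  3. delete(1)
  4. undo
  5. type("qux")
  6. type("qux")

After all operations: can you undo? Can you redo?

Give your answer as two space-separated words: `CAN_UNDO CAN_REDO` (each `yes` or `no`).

Answer: yes no

Derivation:
After op 1 (type): buf='go' undo_depth=1 redo_depth=0
After op 2 (type): buf='gobaz' undo_depth=2 redo_depth=0
After op 3 (delete): buf='goba' undo_depth=3 redo_depth=0
After op 4 (undo): buf='gobaz' undo_depth=2 redo_depth=1
After op 5 (type): buf='gobazqux' undo_depth=3 redo_depth=0
After op 6 (type): buf='gobazquxqux' undo_depth=4 redo_depth=0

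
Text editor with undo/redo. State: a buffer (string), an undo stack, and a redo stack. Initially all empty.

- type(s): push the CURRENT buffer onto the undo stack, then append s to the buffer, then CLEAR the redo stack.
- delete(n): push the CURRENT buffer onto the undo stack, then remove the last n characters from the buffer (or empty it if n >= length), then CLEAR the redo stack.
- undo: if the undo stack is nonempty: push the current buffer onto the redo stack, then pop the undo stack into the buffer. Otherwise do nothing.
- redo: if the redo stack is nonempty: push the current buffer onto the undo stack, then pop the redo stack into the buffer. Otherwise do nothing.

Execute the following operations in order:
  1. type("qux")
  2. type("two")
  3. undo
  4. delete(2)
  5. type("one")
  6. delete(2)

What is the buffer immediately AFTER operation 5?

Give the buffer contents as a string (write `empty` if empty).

Answer: qone

Derivation:
After op 1 (type): buf='qux' undo_depth=1 redo_depth=0
After op 2 (type): buf='quxtwo' undo_depth=2 redo_depth=0
After op 3 (undo): buf='qux' undo_depth=1 redo_depth=1
After op 4 (delete): buf='q' undo_depth=2 redo_depth=0
After op 5 (type): buf='qone' undo_depth=3 redo_depth=0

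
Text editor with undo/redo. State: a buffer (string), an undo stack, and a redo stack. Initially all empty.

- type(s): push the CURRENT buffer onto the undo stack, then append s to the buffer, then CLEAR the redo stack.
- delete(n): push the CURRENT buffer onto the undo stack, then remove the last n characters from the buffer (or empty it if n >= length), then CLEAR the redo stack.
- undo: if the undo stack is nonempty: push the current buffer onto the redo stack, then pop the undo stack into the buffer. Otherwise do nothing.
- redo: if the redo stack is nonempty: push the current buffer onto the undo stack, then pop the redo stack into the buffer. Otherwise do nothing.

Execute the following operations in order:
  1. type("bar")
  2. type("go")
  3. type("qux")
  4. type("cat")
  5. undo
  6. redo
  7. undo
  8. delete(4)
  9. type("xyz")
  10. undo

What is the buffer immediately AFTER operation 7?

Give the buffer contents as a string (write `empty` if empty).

After op 1 (type): buf='bar' undo_depth=1 redo_depth=0
After op 2 (type): buf='bargo' undo_depth=2 redo_depth=0
After op 3 (type): buf='bargoqux' undo_depth=3 redo_depth=0
After op 4 (type): buf='bargoquxcat' undo_depth=4 redo_depth=0
After op 5 (undo): buf='bargoqux' undo_depth=3 redo_depth=1
After op 6 (redo): buf='bargoquxcat' undo_depth=4 redo_depth=0
After op 7 (undo): buf='bargoqux' undo_depth=3 redo_depth=1

Answer: bargoqux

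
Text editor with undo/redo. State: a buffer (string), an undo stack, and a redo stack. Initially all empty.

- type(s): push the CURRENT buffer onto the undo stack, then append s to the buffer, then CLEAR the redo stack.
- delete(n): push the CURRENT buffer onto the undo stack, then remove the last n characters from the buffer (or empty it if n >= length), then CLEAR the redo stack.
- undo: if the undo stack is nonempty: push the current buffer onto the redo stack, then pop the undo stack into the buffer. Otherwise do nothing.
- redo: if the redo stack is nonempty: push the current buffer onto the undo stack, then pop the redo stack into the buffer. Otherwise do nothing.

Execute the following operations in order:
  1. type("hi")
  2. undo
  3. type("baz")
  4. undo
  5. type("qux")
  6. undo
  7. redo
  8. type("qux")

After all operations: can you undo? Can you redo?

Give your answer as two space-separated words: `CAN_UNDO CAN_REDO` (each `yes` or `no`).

Answer: yes no

Derivation:
After op 1 (type): buf='hi' undo_depth=1 redo_depth=0
After op 2 (undo): buf='(empty)' undo_depth=0 redo_depth=1
After op 3 (type): buf='baz' undo_depth=1 redo_depth=0
After op 4 (undo): buf='(empty)' undo_depth=0 redo_depth=1
After op 5 (type): buf='qux' undo_depth=1 redo_depth=0
After op 6 (undo): buf='(empty)' undo_depth=0 redo_depth=1
After op 7 (redo): buf='qux' undo_depth=1 redo_depth=0
After op 8 (type): buf='quxqux' undo_depth=2 redo_depth=0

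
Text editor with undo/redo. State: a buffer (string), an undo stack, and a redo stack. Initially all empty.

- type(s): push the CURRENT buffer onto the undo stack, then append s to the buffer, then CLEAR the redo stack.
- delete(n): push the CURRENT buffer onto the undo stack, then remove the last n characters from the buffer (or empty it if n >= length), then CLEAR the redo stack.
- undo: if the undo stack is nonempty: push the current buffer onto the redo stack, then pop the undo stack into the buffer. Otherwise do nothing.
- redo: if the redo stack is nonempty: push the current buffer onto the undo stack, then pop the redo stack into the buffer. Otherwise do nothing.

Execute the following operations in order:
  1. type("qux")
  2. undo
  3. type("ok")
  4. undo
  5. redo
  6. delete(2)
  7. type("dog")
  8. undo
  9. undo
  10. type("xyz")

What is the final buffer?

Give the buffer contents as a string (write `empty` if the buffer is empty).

Answer: okxyz

Derivation:
After op 1 (type): buf='qux' undo_depth=1 redo_depth=0
After op 2 (undo): buf='(empty)' undo_depth=0 redo_depth=1
After op 3 (type): buf='ok' undo_depth=1 redo_depth=0
After op 4 (undo): buf='(empty)' undo_depth=0 redo_depth=1
After op 5 (redo): buf='ok' undo_depth=1 redo_depth=0
After op 6 (delete): buf='(empty)' undo_depth=2 redo_depth=0
After op 7 (type): buf='dog' undo_depth=3 redo_depth=0
After op 8 (undo): buf='(empty)' undo_depth=2 redo_depth=1
After op 9 (undo): buf='ok' undo_depth=1 redo_depth=2
After op 10 (type): buf='okxyz' undo_depth=2 redo_depth=0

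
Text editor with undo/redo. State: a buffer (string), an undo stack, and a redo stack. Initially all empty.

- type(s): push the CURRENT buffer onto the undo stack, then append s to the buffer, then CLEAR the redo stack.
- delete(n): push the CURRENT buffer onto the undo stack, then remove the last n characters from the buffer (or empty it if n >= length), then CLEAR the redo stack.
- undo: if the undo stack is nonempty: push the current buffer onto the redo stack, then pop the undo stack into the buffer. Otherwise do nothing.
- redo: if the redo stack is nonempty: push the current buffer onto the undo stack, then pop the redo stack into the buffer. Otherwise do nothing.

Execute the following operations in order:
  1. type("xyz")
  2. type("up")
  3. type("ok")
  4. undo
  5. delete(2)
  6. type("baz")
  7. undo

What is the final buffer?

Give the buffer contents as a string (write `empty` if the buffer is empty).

Answer: xyz

Derivation:
After op 1 (type): buf='xyz' undo_depth=1 redo_depth=0
After op 2 (type): buf='xyzup' undo_depth=2 redo_depth=0
After op 3 (type): buf='xyzupok' undo_depth=3 redo_depth=0
After op 4 (undo): buf='xyzup' undo_depth=2 redo_depth=1
After op 5 (delete): buf='xyz' undo_depth=3 redo_depth=0
After op 6 (type): buf='xyzbaz' undo_depth=4 redo_depth=0
After op 7 (undo): buf='xyz' undo_depth=3 redo_depth=1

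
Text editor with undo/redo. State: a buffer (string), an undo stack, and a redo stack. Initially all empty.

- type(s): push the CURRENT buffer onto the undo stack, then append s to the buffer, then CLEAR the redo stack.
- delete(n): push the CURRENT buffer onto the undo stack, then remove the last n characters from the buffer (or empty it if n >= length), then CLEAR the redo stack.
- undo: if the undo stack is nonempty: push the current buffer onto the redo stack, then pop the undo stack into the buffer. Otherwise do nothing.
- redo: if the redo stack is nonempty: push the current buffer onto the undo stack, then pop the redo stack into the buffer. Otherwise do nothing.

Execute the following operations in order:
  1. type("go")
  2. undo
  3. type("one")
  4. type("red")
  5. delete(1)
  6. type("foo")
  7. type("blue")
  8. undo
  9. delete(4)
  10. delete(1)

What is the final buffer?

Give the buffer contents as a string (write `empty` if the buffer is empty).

Answer: one

Derivation:
After op 1 (type): buf='go' undo_depth=1 redo_depth=0
After op 2 (undo): buf='(empty)' undo_depth=0 redo_depth=1
After op 3 (type): buf='one' undo_depth=1 redo_depth=0
After op 4 (type): buf='onered' undo_depth=2 redo_depth=0
After op 5 (delete): buf='onere' undo_depth=3 redo_depth=0
After op 6 (type): buf='onerefoo' undo_depth=4 redo_depth=0
After op 7 (type): buf='onerefooblue' undo_depth=5 redo_depth=0
After op 8 (undo): buf='onerefoo' undo_depth=4 redo_depth=1
After op 9 (delete): buf='oner' undo_depth=5 redo_depth=0
After op 10 (delete): buf='one' undo_depth=6 redo_depth=0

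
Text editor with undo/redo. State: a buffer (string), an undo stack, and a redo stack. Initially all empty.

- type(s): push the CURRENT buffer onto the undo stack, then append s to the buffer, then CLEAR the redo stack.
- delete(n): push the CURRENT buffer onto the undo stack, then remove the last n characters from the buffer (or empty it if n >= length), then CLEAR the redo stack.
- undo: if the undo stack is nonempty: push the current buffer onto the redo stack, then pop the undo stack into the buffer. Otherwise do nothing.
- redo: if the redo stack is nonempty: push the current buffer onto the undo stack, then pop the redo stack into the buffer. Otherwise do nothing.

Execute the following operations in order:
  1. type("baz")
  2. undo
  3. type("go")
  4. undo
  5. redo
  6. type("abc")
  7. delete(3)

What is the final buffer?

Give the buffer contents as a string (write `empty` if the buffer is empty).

Answer: go

Derivation:
After op 1 (type): buf='baz' undo_depth=1 redo_depth=0
After op 2 (undo): buf='(empty)' undo_depth=0 redo_depth=1
After op 3 (type): buf='go' undo_depth=1 redo_depth=0
After op 4 (undo): buf='(empty)' undo_depth=0 redo_depth=1
After op 5 (redo): buf='go' undo_depth=1 redo_depth=0
After op 6 (type): buf='goabc' undo_depth=2 redo_depth=0
After op 7 (delete): buf='go' undo_depth=3 redo_depth=0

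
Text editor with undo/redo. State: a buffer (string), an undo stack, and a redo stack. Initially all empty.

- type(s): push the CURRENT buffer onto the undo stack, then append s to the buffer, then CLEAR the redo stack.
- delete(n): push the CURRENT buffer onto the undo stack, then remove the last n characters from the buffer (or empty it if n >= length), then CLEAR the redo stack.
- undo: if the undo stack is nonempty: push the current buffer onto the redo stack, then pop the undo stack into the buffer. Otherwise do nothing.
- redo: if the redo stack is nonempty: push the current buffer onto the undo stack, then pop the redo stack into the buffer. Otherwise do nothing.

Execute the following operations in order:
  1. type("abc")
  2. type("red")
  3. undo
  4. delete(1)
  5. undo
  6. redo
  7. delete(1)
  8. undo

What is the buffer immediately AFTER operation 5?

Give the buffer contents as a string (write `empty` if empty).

After op 1 (type): buf='abc' undo_depth=1 redo_depth=0
After op 2 (type): buf='abcred' undo_depth=2 redo_depth=0
After op 3 (undo): buf='abc' undo_depth=1 redo_depth=1
After op 4 (delete): buf='ab' undo_depth=2 redo_depth=0
After op 5 (undo): buf='abc' undo_depth=1 redo_depth=1

Answer: abc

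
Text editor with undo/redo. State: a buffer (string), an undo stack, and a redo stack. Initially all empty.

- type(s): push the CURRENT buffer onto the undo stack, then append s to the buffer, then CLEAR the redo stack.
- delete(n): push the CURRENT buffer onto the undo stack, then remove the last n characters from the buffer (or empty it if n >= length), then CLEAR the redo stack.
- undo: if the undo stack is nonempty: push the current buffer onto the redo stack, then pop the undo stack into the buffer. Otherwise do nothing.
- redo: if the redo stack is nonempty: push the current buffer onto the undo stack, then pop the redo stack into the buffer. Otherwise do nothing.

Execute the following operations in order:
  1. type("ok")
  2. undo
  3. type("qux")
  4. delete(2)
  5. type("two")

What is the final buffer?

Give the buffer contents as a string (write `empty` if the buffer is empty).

After op 1 (type): buf='ok' undo_depth=1 redo_depth=0
After op 2 (undo): buf='(empty)' undo_depth=0 redo_depth=1
After op 3 (type): buf='qux' undo_depth=1 redo_depth=0
After op 4 (delete): buf='q' undo_depth=2 redo_depth=0
After op 5 (type): buf='qtwo' undo_depth=3 redo_depth=0

Answer: qtwo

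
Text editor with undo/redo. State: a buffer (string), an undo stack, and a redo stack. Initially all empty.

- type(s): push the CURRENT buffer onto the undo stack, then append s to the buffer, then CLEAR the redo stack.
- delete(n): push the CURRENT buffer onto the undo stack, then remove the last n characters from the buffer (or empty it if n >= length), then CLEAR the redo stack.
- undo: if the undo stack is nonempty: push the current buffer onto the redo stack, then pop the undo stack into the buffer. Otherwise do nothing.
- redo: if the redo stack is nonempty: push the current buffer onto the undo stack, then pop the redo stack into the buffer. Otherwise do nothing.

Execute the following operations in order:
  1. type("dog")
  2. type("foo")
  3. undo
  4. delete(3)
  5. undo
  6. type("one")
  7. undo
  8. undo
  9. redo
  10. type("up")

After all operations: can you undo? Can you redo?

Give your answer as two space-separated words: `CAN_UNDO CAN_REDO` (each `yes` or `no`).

Answer: yes no

Derivation:
After op 1 (type): buf='dog' undo_depth=1 redo_depth=0
After op 2 (type): buf='dogfoo' undo_depth=2 redo_depth=0
After op 3 (undo): buf='dog' undo_depth=1 redo_depth=1
After op 4 (delete): buf='(empty)' undo_depth=2 redo_depth=0
After op 5 (undo): buf='dog' undo_depth=1 redo_depth=1
After op 6 (type): buf='dogone' undo_depth=2 redo_depth=0
After op 7 (undo): buf='dog' undo_depth=1 redo_depth=1
After op 8 (undo): buf='(empty)' undo_depth=0 redo_depth=2
After op 9 (redo): buf='dog' undo_depth=1 redo_depth=1
After op 10 (type): buf='dogup' undo_depth=2 redo_depth=0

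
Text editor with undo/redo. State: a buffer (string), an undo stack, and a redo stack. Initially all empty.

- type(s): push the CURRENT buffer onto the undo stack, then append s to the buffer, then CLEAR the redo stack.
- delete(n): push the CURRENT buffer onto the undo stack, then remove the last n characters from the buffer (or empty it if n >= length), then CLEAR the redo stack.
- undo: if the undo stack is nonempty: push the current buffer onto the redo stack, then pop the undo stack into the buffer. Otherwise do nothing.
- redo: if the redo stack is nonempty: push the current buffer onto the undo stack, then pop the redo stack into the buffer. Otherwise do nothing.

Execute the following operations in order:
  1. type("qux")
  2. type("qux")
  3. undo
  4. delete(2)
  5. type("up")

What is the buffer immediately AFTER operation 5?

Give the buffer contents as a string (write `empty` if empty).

After op 1 (type): buf='qux' undo_depth=1 redo_depth=0
After op 2 (type): buf='quxqux' undo_depth=2 redo_depth=0
After op 3 (undo): buf='qux' undo_depth=1 redo_depth=1
After op 4 (delete): buf='q' undo_depth=2 redo_depth=0
After op 5 (type): buf='qup' undo_depth=3 redo_depth=0

Answer: qup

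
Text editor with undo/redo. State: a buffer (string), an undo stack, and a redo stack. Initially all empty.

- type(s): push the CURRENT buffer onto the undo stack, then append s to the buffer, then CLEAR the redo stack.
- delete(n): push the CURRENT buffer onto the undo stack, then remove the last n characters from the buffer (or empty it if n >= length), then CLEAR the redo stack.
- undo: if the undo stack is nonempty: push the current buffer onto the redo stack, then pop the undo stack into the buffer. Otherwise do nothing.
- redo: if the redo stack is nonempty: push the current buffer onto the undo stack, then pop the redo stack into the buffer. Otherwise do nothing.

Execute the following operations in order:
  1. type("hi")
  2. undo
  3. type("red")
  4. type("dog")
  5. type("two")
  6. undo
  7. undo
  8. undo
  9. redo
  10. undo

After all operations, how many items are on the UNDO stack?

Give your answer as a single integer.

Answer: 0

Derivation:
After op 1 (type): buf='hi' undo_depth=1 redo_depth=0
After op 2 (undo): buf='(empty)' undo_depth=0 redo_depth=1
After op 3 (type): buf='red' undo_depth=1 redo_depth=0
After op 4 (type): buf='reddog' undo_depth=2 redo_depth=0
After op 5 (type): buf='reddogtwo' undo_depth=3 redo_depth=0
After op 6 (undo): buf='reddog' undo_depth=2 redo_depth=1
After op 7 (undo): buf='red' undo_depth=1 redo_depth=2
After op 8 (undo): buf='(empty)' undo_depth=0 redo_depth=3
After op 9 (redo): buf='red' undo_depth=1 redo_depth=2
After op 10 (undo): buf='(empty)' undo_depth=0 redo_depth=3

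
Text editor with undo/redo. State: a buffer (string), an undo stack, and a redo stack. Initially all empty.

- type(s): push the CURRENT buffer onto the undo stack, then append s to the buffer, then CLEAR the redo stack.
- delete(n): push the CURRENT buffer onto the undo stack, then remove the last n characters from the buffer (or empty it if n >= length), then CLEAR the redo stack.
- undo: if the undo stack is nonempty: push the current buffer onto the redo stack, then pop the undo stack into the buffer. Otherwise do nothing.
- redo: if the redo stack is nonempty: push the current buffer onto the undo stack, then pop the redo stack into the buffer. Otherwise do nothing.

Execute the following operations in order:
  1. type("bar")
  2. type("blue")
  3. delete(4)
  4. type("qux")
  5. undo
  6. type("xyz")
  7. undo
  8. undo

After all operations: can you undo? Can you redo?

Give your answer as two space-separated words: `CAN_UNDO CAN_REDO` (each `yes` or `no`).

Answer: yes yes

Derivation:
After op 1 (type): buf='bar' undo_depth=1 redo_depth=0
After op 2 (type): buf='barblue' undo_depth=2 redo_depth=0
After op 3 (delete): buf='bar' undo_depth=3 redo_depth=0
After op 4 (type): buf='barqux' undo_depth=4 redo_depth=0
After op 5 (undo): buf='bar' undo_depth=3 redo_depth=1
After op 6 (type): buf='barxyz' undo_depth=4 redo_depth=0
After op 7 (undo): buf='bar' undo_depth=3 redo_depth=1
After op 8 (undo): buf='barblue' undo_depth=2 redo_depth=2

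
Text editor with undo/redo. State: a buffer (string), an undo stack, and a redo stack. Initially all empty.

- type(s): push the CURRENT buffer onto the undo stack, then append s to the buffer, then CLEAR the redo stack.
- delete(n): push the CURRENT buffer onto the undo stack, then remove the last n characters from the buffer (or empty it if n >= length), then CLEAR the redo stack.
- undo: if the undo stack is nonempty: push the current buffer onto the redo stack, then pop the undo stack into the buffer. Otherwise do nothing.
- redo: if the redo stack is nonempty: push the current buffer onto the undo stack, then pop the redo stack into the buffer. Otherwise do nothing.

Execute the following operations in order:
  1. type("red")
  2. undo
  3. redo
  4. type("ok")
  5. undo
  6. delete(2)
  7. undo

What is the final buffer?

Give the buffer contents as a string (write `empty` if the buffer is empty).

After op 1 (type): buf='red' undo_depth=1 redo_depth=0
After op 2 (undo): buf='(empty)' undo_depth=0 redo_depth=1
After op 3 (redo): buf='red' undo_depth=1 redo_depth=0
After op 4 (type): buf='redok' undo_depth=2 redo_depth=0
After op 5 (undo): buf='red' undo_depth=1 redo_depth=1
After op 6 (delete): buf='r' undo_depth=2 redo_depth=0
After op 7 (undo): buf='red' undo_depth=1 redo_depth=1

Answer: red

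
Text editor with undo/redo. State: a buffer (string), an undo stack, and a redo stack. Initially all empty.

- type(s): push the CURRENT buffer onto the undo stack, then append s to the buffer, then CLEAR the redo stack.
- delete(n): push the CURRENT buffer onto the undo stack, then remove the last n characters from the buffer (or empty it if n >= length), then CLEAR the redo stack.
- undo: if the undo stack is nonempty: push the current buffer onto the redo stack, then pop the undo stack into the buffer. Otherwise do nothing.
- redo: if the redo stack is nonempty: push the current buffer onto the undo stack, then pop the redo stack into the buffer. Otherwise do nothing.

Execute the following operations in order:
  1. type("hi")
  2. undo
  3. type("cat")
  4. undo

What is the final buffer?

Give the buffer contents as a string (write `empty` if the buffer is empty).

After op 1 (type): buf='hi' undo_depth=1 redo_depth=0
After op 2 (undo): buf='(empty)' undo_depth=0 redo_depth=1
After op 3 (type): buf='cat' undo_depth=1 redo_depth=0
After op 4 (undo): buf='(empty)' undo_depth=0 redo_depth=1

Answer: empty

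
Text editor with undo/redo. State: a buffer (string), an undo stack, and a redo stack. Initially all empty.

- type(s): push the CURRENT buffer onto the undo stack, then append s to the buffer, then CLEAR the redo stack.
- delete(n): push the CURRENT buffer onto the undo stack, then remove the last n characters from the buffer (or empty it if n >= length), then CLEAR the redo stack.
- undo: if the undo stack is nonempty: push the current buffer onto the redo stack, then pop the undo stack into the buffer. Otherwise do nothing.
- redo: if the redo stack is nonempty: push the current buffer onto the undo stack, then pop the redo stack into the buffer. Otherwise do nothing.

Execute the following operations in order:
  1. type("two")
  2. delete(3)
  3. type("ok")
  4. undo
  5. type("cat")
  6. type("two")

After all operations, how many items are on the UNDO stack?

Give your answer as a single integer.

After op 1 (type): buf='two' undo_depth=1 redo_depth=0
After op 2 (delete): buf='(empty)' undo_depth=2 redo_depth=0
After op 3 (type): buf='ok' undo_depth=3 redo_depth=0
After op 4 (undo): buf='(empty)' undo_depth=2 redo_depth=1
After op 5 (type): buf='cat' undo_depth=3 redo_depth=0
After op 6 (type): buf='cattwo' undo_depth=4 redo_depth=0

Answer: 4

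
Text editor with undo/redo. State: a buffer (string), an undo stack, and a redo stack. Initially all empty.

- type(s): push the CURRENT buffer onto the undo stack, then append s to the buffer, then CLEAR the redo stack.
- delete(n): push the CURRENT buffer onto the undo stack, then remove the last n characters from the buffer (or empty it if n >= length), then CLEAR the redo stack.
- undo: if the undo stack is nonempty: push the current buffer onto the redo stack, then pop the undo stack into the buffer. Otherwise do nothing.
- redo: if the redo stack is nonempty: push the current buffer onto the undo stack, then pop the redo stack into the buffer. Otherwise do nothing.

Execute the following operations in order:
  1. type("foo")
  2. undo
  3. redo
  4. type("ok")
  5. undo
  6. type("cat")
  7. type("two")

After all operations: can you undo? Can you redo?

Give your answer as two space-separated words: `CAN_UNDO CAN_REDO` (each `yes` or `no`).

Answer: yes no

Derivation:
After op 1 (type): buf='foo' undo_depth=1 redo_depth=0
After op 2 (undo): buf='(empty)' undo_depth=0 redo_depth=1
After op 3 (redo): buf='foo' undo_depth=1 redo_depth=0
After op 4 (type): buf='foook' undo_depth=2 redo_depth=0
After op 5 (undo): buf='foo' undo_depth=1 redo_depth=1
After op 6 (type): buf='foocat' undo_depth=2 redo_depth=0
After op 7 (type): buf='foocattwo' undo_depth=3 redo_depth=0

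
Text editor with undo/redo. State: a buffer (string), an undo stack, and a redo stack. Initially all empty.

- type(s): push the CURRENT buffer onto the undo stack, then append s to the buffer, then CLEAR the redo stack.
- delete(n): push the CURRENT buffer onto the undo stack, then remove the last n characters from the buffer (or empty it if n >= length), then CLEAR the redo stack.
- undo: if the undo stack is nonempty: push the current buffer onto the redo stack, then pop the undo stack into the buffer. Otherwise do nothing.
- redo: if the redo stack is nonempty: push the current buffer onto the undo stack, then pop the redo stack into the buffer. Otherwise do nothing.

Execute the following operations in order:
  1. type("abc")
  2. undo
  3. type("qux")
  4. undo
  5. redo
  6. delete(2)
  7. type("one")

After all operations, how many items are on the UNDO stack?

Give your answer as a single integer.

Answer: 3

Derivation:
After op 1 (type): buf='abc' undo_depth=1 redo_depth=0
After op 2 (undo): buf='(empty)' undo_depth=0 redo_depth=1
After op 3 (type): buf='qux' undo_depth=1 redo_depth=0
After op 4 (undo): buf='(empty)' undo_depth=0 redo_depth=1
After op 5 (redo): buf='qux' undo_depth=1 redo_depth=0
After op 6 (delete): buf='q' undo_depth=2 redo_depth=0
After op 7 (type): buf='qone' undo_depth=3 redo_depth=0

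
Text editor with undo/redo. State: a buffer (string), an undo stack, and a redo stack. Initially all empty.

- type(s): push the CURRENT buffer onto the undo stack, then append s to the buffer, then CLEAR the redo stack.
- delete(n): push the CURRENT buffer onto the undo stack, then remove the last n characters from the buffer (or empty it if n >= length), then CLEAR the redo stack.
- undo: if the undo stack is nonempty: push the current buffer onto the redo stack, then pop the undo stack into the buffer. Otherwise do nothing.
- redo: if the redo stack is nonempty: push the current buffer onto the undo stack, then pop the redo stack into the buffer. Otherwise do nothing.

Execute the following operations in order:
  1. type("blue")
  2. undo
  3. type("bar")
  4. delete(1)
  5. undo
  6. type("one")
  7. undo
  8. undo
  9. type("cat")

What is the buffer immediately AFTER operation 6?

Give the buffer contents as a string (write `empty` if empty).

After op 1 (type): buf='blue' undo_depth=1 redo_depth=0
After op 2 (undo): buf='(empty)' undo_depth=0 redo_depth=1
After op 3 (type): buf='bar' undo_depth=1 redo_depth=0
After op 4 (delete): buf='ba' undo_depth=2 redo_depth=0
After op 5 (undo): buf='bar' undo_depth=1 redo_depth=1
After op 6 (type): buf='barone' undo_depth=2 redo_depth=0

Answer: barone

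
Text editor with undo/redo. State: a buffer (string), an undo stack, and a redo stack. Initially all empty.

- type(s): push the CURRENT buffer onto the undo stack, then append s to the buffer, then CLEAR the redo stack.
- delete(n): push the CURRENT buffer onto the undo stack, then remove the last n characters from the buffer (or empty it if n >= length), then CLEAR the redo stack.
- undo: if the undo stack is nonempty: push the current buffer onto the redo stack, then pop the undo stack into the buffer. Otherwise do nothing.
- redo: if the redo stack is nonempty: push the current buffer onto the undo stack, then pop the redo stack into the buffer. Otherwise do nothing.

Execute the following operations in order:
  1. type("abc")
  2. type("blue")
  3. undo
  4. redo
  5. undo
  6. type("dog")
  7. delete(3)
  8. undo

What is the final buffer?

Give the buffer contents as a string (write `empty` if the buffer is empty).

After op 1 (type): buf='abc' undo_depth=1 redo_depth=0
After op 2 (type): buf='abcblue' undo_depth=2 redo_depth=0
After op 3 (undo): buf='abc' undo_depth=1 redo_depth=1
After op 4 (redo): buf='abcblue' undo_depth=2 redo_depth=0
After op 5 (undo): buf='abc' undo_depth=1 redo_depth=1
After op 6 (type): buf='abcdog' undo_depth=2 redo_depth=0
After op 7 (delete): buf='abc' undo_depth=3 redo_depth=0
After op 8 (undo): buf='abcdog' undo_depth=2 redo_depth=1

Answer: abcdog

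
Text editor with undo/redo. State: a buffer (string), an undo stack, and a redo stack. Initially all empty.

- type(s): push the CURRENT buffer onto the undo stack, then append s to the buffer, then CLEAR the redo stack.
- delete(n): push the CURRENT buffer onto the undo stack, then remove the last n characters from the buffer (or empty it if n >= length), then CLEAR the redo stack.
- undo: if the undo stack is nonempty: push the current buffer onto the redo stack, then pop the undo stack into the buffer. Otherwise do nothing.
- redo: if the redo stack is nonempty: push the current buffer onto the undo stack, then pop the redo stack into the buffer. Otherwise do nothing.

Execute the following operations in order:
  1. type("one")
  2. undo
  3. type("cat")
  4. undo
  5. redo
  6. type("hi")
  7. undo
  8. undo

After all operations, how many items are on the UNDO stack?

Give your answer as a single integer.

After op 1 (type): buf='one' undo_depth=1 redo_depth=0
After op 2 (undo): buf='(empty)' undo_depth=0 redo_depth=1
After op 3 (type): buf='cat' undo_depth=1 redo_depth=0
After op 4 (undo): buf='(empty)' undo_depth=0 redo_depth=1
After op 5 (redo): buf='cat' undo_depth=1 redo_depth=0
After op 6 (type): buf='cathi' undo_depth=2 redo_depth=0
After op 7 (undo): buf='cat' undo_depth=1 redo_depth=1
After op 8 (undo): buf='(empty)' undo_depth=0 redo_depth=2

Answer: 0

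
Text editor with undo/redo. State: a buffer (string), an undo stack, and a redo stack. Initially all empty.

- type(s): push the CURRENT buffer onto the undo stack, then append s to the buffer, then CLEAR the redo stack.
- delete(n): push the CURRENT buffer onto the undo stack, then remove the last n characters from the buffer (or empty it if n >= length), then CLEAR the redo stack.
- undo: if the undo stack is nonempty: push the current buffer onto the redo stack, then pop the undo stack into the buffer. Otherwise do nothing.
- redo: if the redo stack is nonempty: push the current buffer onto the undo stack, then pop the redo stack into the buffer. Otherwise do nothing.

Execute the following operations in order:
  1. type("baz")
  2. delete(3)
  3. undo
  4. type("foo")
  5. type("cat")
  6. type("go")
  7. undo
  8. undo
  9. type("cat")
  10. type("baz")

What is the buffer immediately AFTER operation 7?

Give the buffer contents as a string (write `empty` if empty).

Answer: bazfoocat

Derivation:
After op 1 (type): buf='baz' undo_depth=1 redo_depth=0
After op 2 (delete): buf='(empty)' undo_depth=2 redo_depth=0
After op 3 (undo): buf='baz' undo_depth=1 redo_depth=1
After op 4 (type): buf='bazfoo' undo_depth=2 redo_depth=0
After op 5 (type): buf='bazfoocat' undo_depth=3 redo_depth=0
After op 6 (type): buf='bazfoocatgo' undo_depth=4 redo_depth=0
After op 7 (undo): buf='bazfoocat' undo_depth=3 redo_depth=1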